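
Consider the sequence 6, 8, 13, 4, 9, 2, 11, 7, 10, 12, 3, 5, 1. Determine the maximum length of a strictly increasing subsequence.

5

Track the smallest tail for each achievable length (strict):
6 → extends → [6]
8 → extends → [6, 8]
13 → extends → [6, 8, 13]
4 → replaces 6 → [4, 8, 13]
9 → replaces 13 → [4, 8, 9]
2 → replaces 4 → [2, 8, 9]
11 → extends → [2, 8, 9, 11]
7 → replaces 8 → [2, 7, 9, 11]
10 → replaces 11 → [2, 7, 9, 10]
12 → extends → [2, 7, 9, 10, 12]
3 → replaces 7 → [2, 3, 9, 10, 12]
5 → replaces 9 → [2, 3, 5, 10, 12]
1 → replaces 2 → [1, 3, 5, 10, 12]
Five tails, so the longest strictly increasing subsequence has length 5 (e.g. 6, 8, 9, 11, 12).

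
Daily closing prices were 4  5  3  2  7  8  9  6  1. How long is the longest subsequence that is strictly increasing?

5

Track the smallest tail for each achievable length (strict):
4 → extends → [4]
5 → extends → [4, 5]
3 → replaces 4 → [3, 5]
2 → replaces 3 → [2, 5]
7 → extends → [2, 5, 7]
8 → extends → [2, 5, 7, 8]
9 → extends → [2, 5, 7, 8, 9]
6 → replaces 7 → [2, 5, 6, 8, 9]
1 → replaces 2 → [1, 5, 6, 8, 9]
Five tails, so the longest strictly increasing subsequence has length 5 (e.g. 4, 5, 7, 8, 9).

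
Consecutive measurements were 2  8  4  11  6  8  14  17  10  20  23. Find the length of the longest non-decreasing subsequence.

Let dp[i] be the length of the longest such subsequence ending at index i:
i:      1  2  3  4  5  6  7  8  9 10 11
a[i]:   2  8  4 11  6  8 14 17 10 20 23
dp:     1  2  2  3  3  4  5  6  5  7  8
Maximum dp value is 8.

8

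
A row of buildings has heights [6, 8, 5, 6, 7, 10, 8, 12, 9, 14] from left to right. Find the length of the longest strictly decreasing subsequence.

2

Let dp[i] be the longest strictly decreasing subsequence ending at i:
i:      1  2  3  4  5  6  7  8  9 10
a[i]:   6  8  5  6  7 10  8 12  9 14
dp:     1  1  2  2  2  1  2  1  2  1
Maximum is 2.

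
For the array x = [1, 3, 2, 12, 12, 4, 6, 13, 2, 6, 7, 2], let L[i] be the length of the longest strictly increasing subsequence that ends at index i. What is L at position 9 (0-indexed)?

dp[i] = 1 + max{dp[j] : j<i, x[j]<x[i]} (or 1 if no such j):
i:      0  1  2  3  4  5  6  7  8  9 10 11
x[i]:   1  3  2 12 12  4  6 13  2  6  7  2
dp:     1  2  2  3  3  3  4  5  2  4  5  2
At index 9 the value is 4.

4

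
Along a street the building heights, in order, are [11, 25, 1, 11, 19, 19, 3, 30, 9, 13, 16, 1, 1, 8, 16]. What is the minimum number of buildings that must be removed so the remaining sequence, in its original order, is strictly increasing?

Fewest deletions = n − (longest strictly increasing subsequence).
i:      1  2  3  4  5  6  7  8  9 10 11 12 13 14 15
a[i]:  11 25  1 11 19 19  3 30  9 13 16  1  1  8 16
dp:     1  2  1  2  3  3  2  4  3  4  5  1  1  3  5
max dp = 5, so deletions = 15 − 5 = 10.

10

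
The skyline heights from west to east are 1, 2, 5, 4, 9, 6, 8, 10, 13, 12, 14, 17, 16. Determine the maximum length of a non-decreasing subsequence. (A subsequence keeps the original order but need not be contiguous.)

Let dp[i] be the length of the longest such subsequence ending at index i:
i:      1  2  3  4  5  6  7  8  9 10 11 12 13
a[i]:   1  2  5  4  9  6  8 10 13 12 14 17 16
dp:     1  2  3  3  4  4  5  6  7  7  8  9  9
Maximum dp value is 9.

9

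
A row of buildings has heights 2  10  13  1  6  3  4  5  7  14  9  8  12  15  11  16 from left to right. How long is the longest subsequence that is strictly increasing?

9

Track the smallest tail for each achievable length (strict):
2 → extends → [2]
10 → extends → [2, 10]
13 → extends → [2, 10, 13]
1 → replaces 2 → [1, 10, 13]
6 → replaces 10 → [1, 6, 13]
3 → replaces 6 → [1, 3, 13]
4 → replaces 13 → [1, 3, 4]
5 → extends → [1, 3, 4, 5]
7 → extends → [1, 3, 4, 5, 7]
14 → extends → [1, 3, 4, 5, 7, 14]
9 → replaces 14 → [1, 3, 4, 5, 7, 9]
8 → replaces 9 → [1, 3, 4, 5, 7, 8]
12 → extends → [1, 3, 4, 5, 7, 8, 12]
15 → extends → [1, 3, 4, 5, 7, 8, 12, 15]
11 → replaces 12 → [1, 3, 4, 5, 7, 8, 11, 15]
16 → extends → [1, 3, 4, 5, 7, 8, 11, 15, 16]
Nine tails, so the longest strictly increasing subsequence has length 9 (e.g. 2, 3, 4, 5, 7, 9, 12, 15, 16).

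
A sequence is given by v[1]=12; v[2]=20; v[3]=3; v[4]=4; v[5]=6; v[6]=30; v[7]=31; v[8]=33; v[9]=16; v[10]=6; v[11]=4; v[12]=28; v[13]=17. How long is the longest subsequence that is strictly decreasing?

4

Negate each value so 'decreasing' becomes 'increasing', then run patience tails on the negated sequence:
-12 → extends → [-12]
-20 → replaces -12 → [-20]
-3 → extends → [-20, -3]
-4 → replaces -3 → [-20, -4]
-6 → replaces -4 → [-20, -6]
-30 → replaces -20 → [-30, -6]
-31 → replaces -30 → [-31, -6]
-33 → replaces -31 → [-33, -6]
-16 → replaces -6 → [-33, -16]
-6 → extends → [-33, -16, -6]
-4 → extends → [-33, -16, -6, -4]
-28 → replaces -16 → [-33, -28, -6, -4]
-17 → replaces -6 → [-33, -28, -17, -4]
Four tails, so the longest strictly decreasing subsequence of the original has length 4.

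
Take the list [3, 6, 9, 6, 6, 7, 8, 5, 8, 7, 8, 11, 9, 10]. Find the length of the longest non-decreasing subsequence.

10

Let dp[i] be the length of the longest such subsequence ending at index i:
i:      1  2  3  4  5  6  7  8  9 10 11 12 13 14
a[i]:   3  6  9  6  6  7  8  5  8  7  8 11  9 10
dp:     1  2  3  3  4  5  6  2  7  6  8  9  9 10
Maximum dp value is 10.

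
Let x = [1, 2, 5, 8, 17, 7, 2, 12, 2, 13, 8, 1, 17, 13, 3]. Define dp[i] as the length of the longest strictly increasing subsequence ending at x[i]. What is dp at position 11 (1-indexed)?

5

dp[i] = 1 + max{dp[j] : j<i, x[j]<x[i]} (or 1 if no such j):
i:      1  2  3  4  5  6  7  8  9 10 11 12 13 14 15
x[i]:   1  2  5  8 17  7  2 12  2 13  8  1 17 13  3
dp:     1  2  3  4  5  4  2  5  2  6  5  1  7  6  3
At index 11 the value is 5.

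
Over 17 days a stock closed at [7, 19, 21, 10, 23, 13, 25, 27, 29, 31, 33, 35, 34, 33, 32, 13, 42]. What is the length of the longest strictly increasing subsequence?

11

Track the smallest tail for each achievable length (strict):
7 → extends → [7]
19 → extends → [7, 19]
21 → extends → [7, 19, 21]
10 → replaces 19 → [7, 10, 21]
23 → extends → [7, 10, 21, 23]
13 → replaces 21 → [7, 10, 13, 23]
25 → extends → [7, 10, 13, 23, 25]
27 → extends → [7, 10, 13, 23, 25, 27]
29 → extends → [7, 10, 13, 23, 25, 27, 29]
31 → extends → [7, 10, 13, 23, 25, 27, 29, 31]
33 → extends → [7, 10, 13, 23, 25, 27, 29, 31, 33]
35 → extends → [7, 10, 13, 23, 25, 27, 29, 31, 33, 35]
34 → replaces 35 → [7, 10, 13, 23, 25, 27, 29, 31, 33, 34]
33 → already a tail → [7, 10, 13, 23, 25, 27, 29, 31, 33, 34]
32 → replaces 33 → [7, 10, 13, 23, 25, 27, 29, 31, 32, 34]
13 → already a tail → [7, 10, 13, 23, 25, 27, 29, 31, 32, 34]
42 → extends → [7, 10, 13, 23, 25, 27, 29, 31, 32, 34, 42]
Eleven tails, so the longest strictly increasing subsequence has length 11 (e.g. 7, 19, 21, 23, 25, 27, 29, 31, 33, 35, 42).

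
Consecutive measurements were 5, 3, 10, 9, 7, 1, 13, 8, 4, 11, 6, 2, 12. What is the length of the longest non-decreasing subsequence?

5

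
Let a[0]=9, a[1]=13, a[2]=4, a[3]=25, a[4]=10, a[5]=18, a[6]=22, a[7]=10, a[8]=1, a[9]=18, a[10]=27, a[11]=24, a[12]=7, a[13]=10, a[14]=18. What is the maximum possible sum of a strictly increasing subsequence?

89

Let S[i] be the best sum of a strictly increasing subsequence ending at i:
i:      0  1  2  3  4  5  6  7  8  9 10 11 12 13 14
a[i]:   9 13  4 25 10 18 22 10  1 18 27 24  7 10 18
S:      9 22  4 47 19 40 62 19  1 40 89 86 11 21 40
Maximum is 89 (e.g. 9 + 13 + 18 + 22 + 27).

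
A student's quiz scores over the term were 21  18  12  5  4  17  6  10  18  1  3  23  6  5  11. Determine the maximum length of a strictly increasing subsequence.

5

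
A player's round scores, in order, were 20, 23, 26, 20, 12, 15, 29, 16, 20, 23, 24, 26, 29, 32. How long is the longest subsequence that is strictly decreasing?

Let dp[i] be the longest strictly decreasing subsequence ending at i:
i:      1  2  3  4  5  6  7  8  9 10 11 12 13 14
a[i]:  20 23 26 20 12 15 29 16 20 23 24 26 29 32
dp:     1  1  1  2  3  3  1  3  2  2  2  2  1  1
Maximum is 3.

3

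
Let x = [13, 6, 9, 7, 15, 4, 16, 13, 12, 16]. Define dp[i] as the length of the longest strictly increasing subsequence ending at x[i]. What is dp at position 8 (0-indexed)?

3

dp[i] = 1 + max{dp[j] : j<i, x[j]<x[i]} (or 1 if no such j):
i:      0  1  2  3  4  5  6  7  8  9
x[i]:  13  6  9  7 15  4 16 13 12 16
dp:     1  1  2  2  3  1  4  3  3  4
At index 8 the value is 3.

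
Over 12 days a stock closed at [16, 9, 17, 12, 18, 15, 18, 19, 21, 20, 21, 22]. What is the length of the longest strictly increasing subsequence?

8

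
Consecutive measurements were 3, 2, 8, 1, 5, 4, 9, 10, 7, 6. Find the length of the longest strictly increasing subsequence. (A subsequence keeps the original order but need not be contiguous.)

4

Let dp[i] be the length of the longest such subsequence ending at index i:
i:      1  2  3  4  5  6  7  8  9 10
a[i]:   3  2  8  1  5  4  9 10  7  6
dp:     1  1  2  1  2  2  3  4  3  3
Maximum dp value is 4.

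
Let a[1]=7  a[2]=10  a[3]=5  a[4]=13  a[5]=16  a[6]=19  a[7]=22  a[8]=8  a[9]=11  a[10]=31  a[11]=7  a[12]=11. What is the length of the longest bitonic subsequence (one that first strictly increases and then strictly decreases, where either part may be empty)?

inc[i] = longest strictly increasing subsequence ending at i; dec[i] = longest strictly decreasing subsequence starting at i:
i:      1  2  3  4  5  6  7  8  9 10 11 12
a[i]:   7 10  5 13 16 19 22  8 11 31  7 11
inc:    1  2  1  3  4  5  6  2  3  7  2  3
dec:    2  3  1  3  3  3  3  2  2  2  1  1
Best peak at i=7 (value 22): inc=6, dec=3, length 6+3−1 = 8.

8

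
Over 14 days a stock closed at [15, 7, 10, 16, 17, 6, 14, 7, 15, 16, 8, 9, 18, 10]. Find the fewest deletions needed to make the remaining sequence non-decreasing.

8

Fewest deletions = n − (longest non-decreasing subsequence).
i:      1  2  3  4  5  6  7  8  9 10 11 12 13 14
a[i]:  15  7 10 16 17  6 14  7 15 16  8  9 18 10
dp:     1  1  2  3  4  1  3  2  4  5  3  4  6  5
max dp = 6, so deletions = 14 − 6 = 8.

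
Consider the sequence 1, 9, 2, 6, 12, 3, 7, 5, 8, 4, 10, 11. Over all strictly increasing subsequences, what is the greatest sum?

Let S[i] be the best sum of a strictly increasing subsequence ending at i:
i:      1  2  3  4  5  6  7  8  9 10 11 12
a[i]:   1  9  2  6 12  3  7  5  8  4 10 11
S:      1 10  3  9 22  6 16 11 24 10 34 45
Maximum is 45 (e.g. 1 + 2 + 6 + 7 + 8 + 10 + 11).

45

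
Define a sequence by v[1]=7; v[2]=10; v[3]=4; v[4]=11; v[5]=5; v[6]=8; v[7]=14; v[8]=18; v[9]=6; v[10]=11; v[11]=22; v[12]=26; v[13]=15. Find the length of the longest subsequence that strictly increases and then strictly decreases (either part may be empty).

inc[i] = longest strictly increasing subsequence ending at i; dec[i] = longest strictly decreasing subsequence starting at i:
i:      1  2  3  4  5  6  7  8  9 10 11 12 13
v[i]:   7 10  4 11  5  8 14 18  6 11 22 26 15
inc:    1  2  1  3  2  3  4  5  3  4  6  7  5
dec:    2  3  1  3  1  2  2  2  1  1  2  2  1
Best peak at i=12 (value 26): inc=7, dec=2, length 7+2−1 = 8.

8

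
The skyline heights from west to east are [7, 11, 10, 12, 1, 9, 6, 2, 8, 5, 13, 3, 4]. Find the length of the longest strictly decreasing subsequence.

6

Let dp[i] be the longest strictly decreasing subsequence ending at i:
i:      1  2  3  4  5  6  7  8  9 10 11 12 13
a[i]:   7 11 10 12  1  9  6  2  8  5 13  3  4
dp:     1  1  2  1  3  3  4  5  4  5  1  6  6
Maximum is 6.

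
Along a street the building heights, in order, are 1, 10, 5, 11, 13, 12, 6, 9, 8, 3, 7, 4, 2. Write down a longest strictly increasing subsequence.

1, 10, 11, 13

Patience tails give the LIS length; then backtrack through the dp parents:
1 → extends → [1]
10 → extends → [1, 10]
5 → replaces 10 → [1, 5]
11 → extends → [1, 5, 11]
13 → extends → [1, 5, 11, 13]
12 → replaces 13 → [1, 5, 11, 12]
6 → replaces 11 → [1, 5, 6, 12]
9 → replaces 12 → [1, 5, 6, 9]
8 → replaces 9 → [1, 5, 6, 8]
3 → replaces 5 → [1, 3, 6, 8]
7 → replaces 8 → [1, 3, 6, 7]
4 → replaces 6 → [1, 3, 4, 7]
2 → replaces 3 → [1, 2, 4, 7]
Length 4; one witness is 1, 10, 11, 13.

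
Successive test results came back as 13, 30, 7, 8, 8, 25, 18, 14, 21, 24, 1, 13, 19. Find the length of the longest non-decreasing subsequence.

6

Let dp[i] be the length of the longest such subsequence ending at index i:
i:      1  2  3  4  5  6  7  8  9 10 11 12 13
a[i]:  13 30  7  8  8 25 18 14 21 24  1 13 19
dp:     1  2  1  2  3  4  4  4  5  6  1  4  5
Maximum dp value is 6.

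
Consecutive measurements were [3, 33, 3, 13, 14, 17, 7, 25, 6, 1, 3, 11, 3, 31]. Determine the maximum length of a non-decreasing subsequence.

7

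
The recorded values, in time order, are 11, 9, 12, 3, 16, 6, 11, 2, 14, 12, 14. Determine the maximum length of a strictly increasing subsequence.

5

Track the smallest tail for each achievable length (strict):
11 → extends → [11]
9 → replaces 11 → [9]
12 → extends → [9, 12]
3 → replaces 9 → [3, 12]
16 → extends → [3, 12, 16]
6 → replaces 12 → [3, 6, 16]
11 → replaces 16 → [3, 6, 11]
2 → replaces 3 → [2, 6, 11]
14 → extends → [2, 6, 11, 14]
12 → replaces 14 → [2, 6, 11, 12]
14 → extends → [2, 6, 11, 12, 14]
Five tails, so the longest strictly increasing subsequence has length 5 (e.g. 3, 6, 11, 12, 14).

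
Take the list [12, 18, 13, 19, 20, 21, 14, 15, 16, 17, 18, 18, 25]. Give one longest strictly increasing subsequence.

Patience tails give the LIS length; then backtrack through the dp parents:
12 → extends → [12]
18 → extends → [12, 18]
13 → replaces 18 → [12, 13]
19 → extends → [12, 13, 19]
20 → extends → [12, 13, 19, 20]
21 → extends → [12, 13, 19, 20, 21]
14 → replaces 19 → [12, 13, 14, 20, 21]
15 → replaces 20 → [12, 13, 14, 15, 21]
16 → replaces 21 → [12, 13, 14, 15, 16]
17 → extends → [12, 13, 14, 15, 16, 17]
18 → extends → [12, 13, 14, 15, 16, 17, 18]
18 → already a tail → [12, 13, 14, 15, 16, 17, 18]
25 → extends → [12, 13, 14, 15, 16, 17, 18, 25]
Length 8; one witness is 12, 13, 14, 15, 16, 17, 18, 25.

12, 13, 14, 15, 16, 17, 18, 25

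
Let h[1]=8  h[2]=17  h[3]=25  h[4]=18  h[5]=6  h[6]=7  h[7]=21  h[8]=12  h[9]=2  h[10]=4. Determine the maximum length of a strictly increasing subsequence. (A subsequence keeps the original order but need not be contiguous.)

4

Track the smallest tail for each achievable length (strict):
8 → extends → [8]
17 → extends → [8, 17]
25 → extends → [8, 17, 25]
18 → replaces 25 → [8, 17, 18]
6 → replaces 8 → [6, 17, 18]
7 → replaces 17 → [6, 7, 18]
21 → extends → [6, 7, 18, 21]
12 → replaces 18 → [6, 7, 12, 21]
2 → replaces 6 → [2, 7, 12, 21]
4 → replaces 7 → [2, 4, 12, 21]
Four tails, so the longest strictly increasing subsequence has length 4 (e.g. 8, 17, 18, 21).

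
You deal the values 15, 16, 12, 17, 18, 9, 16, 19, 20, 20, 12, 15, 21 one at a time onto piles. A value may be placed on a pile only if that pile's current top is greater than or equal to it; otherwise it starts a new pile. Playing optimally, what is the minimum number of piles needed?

7

Place each on the leftmost legal pile:
15 → new pile 1 (tops now [15])
16 → new pile 2 (tops now [15, 16])
12 → pile 1 (tops now [12, 16])
17 → new pile 3 (tops now [12, 16, 17])
18 → new pile 4 (tops now [12, 16, 17, 18])
9 → pile 1 (tops now [9, 16, 17, 18])
16 → pile 2 (tops now [9, 16, 17, 18])
19 → new pile 5 (tops now [9, 16, 17, 18, 19])
20 → new pile 6 (tops now [9, 16, 17, 18, 19, 20])
20 → pile 6 (tops now [9, 16, 17, 18, 19, 20])
12 → pile 2 (tops now [9, 12, 17, 18, 19, 20])
15 → pile 3 (tops now [9, 12, 15, 18, 19, 20])
21 → new pile 7 (tops now [9, 12, 15, 18, 19, 20, 21])
Seven piles.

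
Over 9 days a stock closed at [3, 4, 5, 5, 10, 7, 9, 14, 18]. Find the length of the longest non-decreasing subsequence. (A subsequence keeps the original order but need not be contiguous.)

8

Track the smallest tail for each achievable length (allowing ties):
3 → extends → [3]
4 → extends → [3, 4]
5 → extends → [3, 4, 5]
5 → extends → [3, 4, 5, 5]
10 → extends → [3, 4, 5, 5, 10]
7 → replaces 10 → [3, 4, 5, 5, 7]
9 → extends → [3, 4, 5, 5, 7, 9]
14 → extends → [3, 4, 5, 5, 7, 9, 14]
18 → extends → [3, 4, 5, 5, 7, 9, 14, 18]
Eight tails, so the longest non-decreasing subsequence has length 8 (e.g. 3, 4, 5, 5, 7, 9, 14, 18).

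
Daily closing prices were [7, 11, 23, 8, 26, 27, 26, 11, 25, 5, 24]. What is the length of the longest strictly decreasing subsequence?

Let dp[i] be the longest strictly decreasing subsequence ending at i:
i:      1  2  3  4  5  6  7  8  9 10 11
a[i]:   7 11 23  8 26 27 26 11 25  5 24
dp:     1  1  1  2  1  1  2  3  3  4  4
Maximum is 4.

4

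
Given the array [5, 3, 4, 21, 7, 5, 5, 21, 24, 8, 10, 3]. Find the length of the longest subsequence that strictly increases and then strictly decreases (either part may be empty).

7

inc[i] = longest strictly increasing subsequence ending at i; dec[i] = longest strictly decreasing subsequence starting at i:
i:      1  2  3  4  5  6  7  8  9 10 11 12
a[i]:   5  3  4 21  7  5  5 21 24  8 10  3
inc:    1  1  2  3  3  3  3  4  5  4  5  1
dec:    3  1  2  4  3  2  2  3  3  2  2  1
Best peak at i=9 (value 24): inc=5, dec=3, length 5+3−1 = 7.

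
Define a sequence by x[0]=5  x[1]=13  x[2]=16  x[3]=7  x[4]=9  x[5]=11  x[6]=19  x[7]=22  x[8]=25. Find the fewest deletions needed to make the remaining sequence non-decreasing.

Fewest deletions = n − (longest non-decreasing subsequence).
Patience tails:
5 → extends → [5]
13 → extends → [5, 13]
16 → extends → [5, 13, 16]
7 → replaces 13 → [5, 7, 16]
9 → replaces 16 → [5, 7, 9]
11 → extends → [5, 7, 9, 11]
19 → extends → [5, 7, 9, 11, 19]
22 → extends → [5, 7, 9, 11, 19, 22]
25 → extends → [5, 7, 9, 11, 19, 22, 25]
Longest non-decreasing subsequence has length 7, so deletions = 9 − 7 = 2.

2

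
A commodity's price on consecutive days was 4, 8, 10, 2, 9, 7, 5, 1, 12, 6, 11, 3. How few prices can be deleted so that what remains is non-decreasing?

Fewest deletions = n − (longest non-decreasing subsequence).
Patience tails:
4 → extends → [4]
8 → extends → [4, 8]
10 → extends → [4, 8, 10]
2 → replaces 4 → [2, 8, 10]
9 → replaces 10 → [2, 8, 9]
7 → replaces 8 → [2, 7, 9]
5 → replaces 7 → [2, 5, 9]
1 → replaces 2 → [1, 5, 9]
12 → extends → [1, 5, 9, 12]
6 → replaces 9 → [1, 5, 6, 12]
11 → replaces 12 → [1, 5, 6, 11]
3 → replaces 5 → [1, 3, 6, 11]
Longest non-decreasing subsequence has length 4, so deletions = 12 − 4 = 8.

8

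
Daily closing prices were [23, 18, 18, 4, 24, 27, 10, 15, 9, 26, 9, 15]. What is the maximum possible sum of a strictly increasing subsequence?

74

Let S[i] be the best sum of a strictly increasing subsequence ending at i:
i:      1  2  3  4  5  6  7  8  9 10 11 12
a[i]:  23 18 18  4 24 27 10 15  9 26  9 15
S:     23 18 18  4 47 74 14 29 13 73 13 29
Maximum is 74 (e.g. 23 + 24 + 27).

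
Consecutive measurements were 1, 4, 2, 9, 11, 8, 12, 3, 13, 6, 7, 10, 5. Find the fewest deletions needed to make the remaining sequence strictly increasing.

7

Fewest deletions = n − (longest strictly increasing subsequence).
Patience tails:
1 → extends → [1]
4 → extends → [1, 4]
2 → replaces 4 → [1, 2]
9 → extends → [1, 2, 9]
11 → extends → [1, 2, 9, 11]
8 → replaces 9 → [1, 2, 8, 11]
12 → extends → [1, 2, 8, 11, 12]
3 → replaces 8 → [1, 2, 3, 11, 12]
13 → extends → [1, 2, 3, 11, 12, 13]
6 → replaces 11 → [1, 2, 3, 6, 12, 13]
7 → replaces 12 → [1, 2, 3, 6, 7, 13]
10 → replaces 13 → [1, 2, 3, 6, 7, 10]
5 → replaces 6 → [1, 2, 3, 5, 7, 10]
Longest strictly increasing subsequence has length 6, so deletions = 13 − 6 = 7.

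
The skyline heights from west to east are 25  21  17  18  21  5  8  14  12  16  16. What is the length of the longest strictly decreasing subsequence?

5

Negate each value so 'decreasing' becomes 'increasing', then run patience tails on the negated sequence:
-25 → extends → [-25]
-21 → extends → [-25, -21]
-17 → extends → [-25, -21, -17]
-18 → replaces -17 → [-25, -21, -18]
-21 → already a tail → [-25, -21, -18]
-5 → extends → [-25, -21, -18, -5]
-8 → replaces -5 → [-25, -21, -18, -8]
-14 → replaces -8 → [-25, -21, -18, -14]
-12 → extends → [-25, -21, -18, -14, -12]
-16 → replaces -14 → [-25, -21, -18, -16, -12]
-16 → already a tail → [-25, -21, -18, -16, -12]
Five tails, so the longest strictly decreasing subsequence of the original has length 5.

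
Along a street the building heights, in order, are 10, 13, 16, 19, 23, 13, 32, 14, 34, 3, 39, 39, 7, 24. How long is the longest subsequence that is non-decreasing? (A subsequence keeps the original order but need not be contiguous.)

9

Track the smallest tail for each achievable length (allowing ties):
10 → extends → [10]
13 → extends → [10, 13]
16 → extends → [10, 13, 16]
19 → extends → [10, 13, 16, 19]
23 → extends → [10, 13, 16, 19, 23]
13 → replaces 16 → [10, 13, 13, 19, 23]
32 → extends → [10, 13, 13, 19, 23, 32]
14 → replaces 19 → [10, 13, 13, 14, 23, 32]
34 → extends → [10, 13, 13, 14, 23, 32, 34]
3 → replaces 10 → [3, 13, 13, 14, 23, 32, 34]
39 → extends → [3, 13, 13, 14, 23, 32, 34, 39]
39 → extends → [3, 13, 13, 14, 23, 32, 34, 39, 39]
7 → replaces 13 → [3, 7, 13, 14, 23, 32, 34, 39, 39]
24 → replaces 32 → [3, 7, 13, 14, 23, 24, 34, 39, 39]
Nine tails, so the longest non-decreasing subsequence has length 9 (e.g. 10, 13, 16, 19, 23, 32, 34, 39, 39).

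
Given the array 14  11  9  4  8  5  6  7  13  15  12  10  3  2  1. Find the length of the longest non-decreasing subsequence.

Track the smallest tail for each achievable length (allowing ties):
14 → extends → [14]
11 → replaces 14 → [11]
9 → replaces 11 → [9]
4 → replaces 9 → [4]
8 → extends → [4, 8]
5 → replaces 8 → [4, 5]
6 → extends → [4, 5, 6]
7 → extends → [4, 5, 6, 7]
13 → extends → [4, 5, 6, 7, 13]
15 → extends → [4, 5, 6, 7, 13, 15]
12 → replaces 13 → [4, 5, 6, 7, 12, 15]
10 → replaces 12 → [4, 5, 6, 7, 10, 15]
3 → replaces 4 → [3, 5, 6, 7, 10, 15]
2 → replaces 3 → [2, 5, 6, 7, 10, 15]
1 → replaces 2 → [1, 5, 6, 7, 10, 15]
Six tails, so the longest non-decreasing subsequence has length 6 (e.g. 4, 5, 6, 7, 13, 15).

6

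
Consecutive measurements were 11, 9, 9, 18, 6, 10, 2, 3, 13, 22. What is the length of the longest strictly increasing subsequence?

4

Let dp[i] be the length of the longest such subsequence ending at index i:
i:      1  2  3  4  5  6  7  8  9 10
a[i]:  11  9  9 18  6 10  2  3 13 22
dp:     1  1  1  2  1  2  1  2  3  4
Maximum dp value is 4.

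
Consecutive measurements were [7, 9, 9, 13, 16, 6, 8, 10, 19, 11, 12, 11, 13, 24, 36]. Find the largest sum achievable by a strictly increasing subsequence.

Let S[i] be the best sum of a strictly increasing subsequence ending at i:
i:       1   2   3   4   5   6   7   8   9  10  11  12  13  14  15
a[i]:    7   9   9  13  16   6   8  10  19  11  12  11  13  24  36
S:       7  16  16  29  45   6  15  26  64  37  49  37  62  88 124
Maximum is 124 (e.g. 7 + 9 + 13 + 16 + 19 + 24 + 36).

124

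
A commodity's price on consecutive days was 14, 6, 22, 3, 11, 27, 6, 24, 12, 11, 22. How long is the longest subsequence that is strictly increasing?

4

Track the smallest tail for each achievable length (strict):
14 → extends → [14]
6 → replaces 14 → [6]
22 → extends → [6, 22]
3 → replaces 6 → [3, 22]
11 → replaces 22 → [3, 11]
27 → extends → [3, 11, 27]
6 → replaces 11 → [3, 6, 27]
24 → replaces 27 → [3, 6, 24]
12 → replaces 24 → [3, 6, 12]
11 → replaces 12 → [3, 6, 11]
22 → extends → [3, 6, 11, 22]
Four tails, so the longest strictly increasing subsequence has length 4 (e.g. 6, 11, 12, 22).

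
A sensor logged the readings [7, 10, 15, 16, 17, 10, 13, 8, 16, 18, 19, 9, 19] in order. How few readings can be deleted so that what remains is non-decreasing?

5

Fewest deletions = n − (longest non-decreasing subsequence).
i:      1  2  3  4  5  6  7  8  9 10 11 12 13
a[i]:   7 10 15 16 17 10 13  8 16 18 19  9 19
dp:     1  2  3  4  5  3  4  2  5  6  7  3  8
max dp = 8, so deletions = 13 − 8 = 5.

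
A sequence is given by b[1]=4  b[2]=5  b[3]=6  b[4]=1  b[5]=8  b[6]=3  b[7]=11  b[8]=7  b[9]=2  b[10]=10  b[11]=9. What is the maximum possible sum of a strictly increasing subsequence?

Let S[i] be the best sum of a strictly increasing subsequence ending at i:
i:      1  2  3  4  5  6  7  8  9 10 11
b[i]:   4  5  6  1  8  3 11  7  2 10  9
S:      4  9 15  1 23  4 34 22  3 33 32
Maximum is 34 (e.g. 4 + 5 + 6 + 8 + 11).

34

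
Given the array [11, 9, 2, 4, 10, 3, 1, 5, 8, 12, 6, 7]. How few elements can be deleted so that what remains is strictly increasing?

7

Fewest deletions = n − (longest strictly increasing subsequence).
Patience tails:
11 → extends → [11]
9 → replaces 11 → [9]
2 → replaces 9 → [2]
4 → extends → [2, 4]
10 → extends → [2, 4, 10]
3 → replaces 4 → [2, 3, 10]
1 → replaces 2 → [1, 3, 10]
5 → replaces 10 → [1, 3, 5]
8 → extends → [1, 3, 5, 8]
12 → extends → [1, 3, 5, 8, 12]
6 → replaces 8 → [1, 3, 5, 6, 12]
7 → replaces 12 → [1, 3, 5, 6, 7]
Longest strictly increasing subsequence has length 5, so deletions = 12 − 5 = 7.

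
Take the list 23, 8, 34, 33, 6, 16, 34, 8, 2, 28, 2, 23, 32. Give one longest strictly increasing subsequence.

8, 16, 28, 32

Patience tails give the LIS length; then backtrack through the dp parents:
23 → extends → [23]
8 → replaces 23 → [8]
34 → extends → [8, 34]
33 → replaces 34 → [8, 33]
6 → replaces 8 → [6, 33]
16 → replaces 33 → [6, 16]
34 → extends → [6, 16, 34]
8 → replaces 16 → [6, 8, 34]
2 → replaces 6 → [2, 8, 34]
28 → replaces 34 → [2, 8, 28]
2 → already a tail → [2, 8, 28]
23 → replaces 28 → [2, 8, 23]
32 → extends → [2, 8, 23, 32]
Length 4; one witness is 8, 16, 28, 32.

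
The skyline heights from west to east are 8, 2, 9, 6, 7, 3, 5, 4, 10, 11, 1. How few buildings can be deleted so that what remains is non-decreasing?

Fewest deletions = n − (longest non-decreasing subsequence).
i:      1  2  3  4  5  6  7  8  9 10 11
a[i]:   8  2  9  6  7  3  5  4 10 11  1
dp:     1  1  2  2  3  2  3  3  4  5  1
max dp = 5, so deletions = 11 − 5 = 6.

6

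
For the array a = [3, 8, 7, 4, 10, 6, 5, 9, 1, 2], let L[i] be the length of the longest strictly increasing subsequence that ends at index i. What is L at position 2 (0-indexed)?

dp[i] = 1 + max{dp[j] : j<i, a[j]<a[i]} (or 1 if no such j):
i:      0  1  2  3  4  5  6  7  8  9
a[i]:   3  8  7  4 10  6  5  9  1  2
dp:     1  2  2  2  3  3  3  4  1  2
At index 2 the value is 2.

2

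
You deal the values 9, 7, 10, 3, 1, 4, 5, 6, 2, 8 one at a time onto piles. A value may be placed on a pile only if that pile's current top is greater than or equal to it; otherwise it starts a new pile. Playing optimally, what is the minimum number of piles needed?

Place each on the leftmost legal pile:
9 → new pile 1 (tops now [9])
7 → pile 1 (tops now [7])
10 → new pile 2 (tops now [7, 10])
3 → pile 1 (tops now [3, 10])
1 → pile 1 (tops now [1, 10])
4 → pile 2 (tops now [1, 4])
5 → new pile 3 (tops now [1, 4, 5])
6 → new pile 4 (tops now [1, 4, 5, 6])
2 → pile 2 (tops now [1, 2, 5, 6])
8 → new pile 5 (tops now [1, 2, 5, 6, 8])
Five piles.

5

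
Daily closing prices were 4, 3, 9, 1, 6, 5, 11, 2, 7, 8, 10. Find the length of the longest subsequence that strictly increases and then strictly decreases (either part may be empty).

5

inc[i] = longest strictly increasing subsequence ending at i; dec[i] = longest strictly decreasing subsequence starting at i:
i:      1  2  3  4  5  6  7  8  9 10 11
a[i]:   4  3  9  1  6  5 11  2  7  8 10
inc:    1  1  2  1  2  2  3  2  3  4  5
dec:    3  2  4  1  3  2  2  1  1  1  1
Best peak at i=3 (value 9): inc=2, dec=4, length 2+4−1 = 5.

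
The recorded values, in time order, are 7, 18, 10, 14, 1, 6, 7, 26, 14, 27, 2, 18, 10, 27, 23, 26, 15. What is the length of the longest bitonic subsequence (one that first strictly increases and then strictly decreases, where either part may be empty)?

inc[i] = longest strictly increasing subsequence ending at i; dec[i] = longest strictly decreasing subsequence starting at i:
i:      1  2  3  4  5  6  7  8  9 10 11 12 13 14 15 16 17
a[i]:   7 18 10 14  1  6  7 26 14 27  2 18 10 27 23 26 15
inc:    1  2  2  3  1  2  3  4  4  5  2  5  4  6  6  7  5
dec:    3  4  3  3  1  2  2  3  2  3  1  2  1  3  2  2  1
Best peak at i=14 (value 27): inc=6, dec=3, length 6+3−1 = 8.

8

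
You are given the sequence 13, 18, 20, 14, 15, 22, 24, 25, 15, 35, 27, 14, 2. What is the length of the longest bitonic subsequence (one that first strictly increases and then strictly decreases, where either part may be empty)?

inc[i] = longest strictly increasing subsequence ending at i; dec[i] = longest strictly decreasing subsequence starting at i:
i:      1  2  3  4  5  6  7  8  9 10 11 12 13
a[i]:  13 18 20 14 15 22 24 25 15 35 27 14  2
inc:    1  2  3  2  3  4  5  6  3  7  7  2  1
dec:    2  4  4  2  3  4  4  4  3  4  3  2  1
Best peak at i=10 (value 35): inc=7, dec=4, length 7+4−1 = 10.

10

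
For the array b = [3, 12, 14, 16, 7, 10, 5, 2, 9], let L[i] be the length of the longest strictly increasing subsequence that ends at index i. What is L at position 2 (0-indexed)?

3

dp[i] = 1 + max{dp[j] : j<i, b[j]<b[i]} (or 1 if no such j):
i:      0  1  2  3  4  5  6  7  8
b[i]:   3 12 14 16  7 10  5  2  9
dp:     1  2  3  4  2  3  2  1  3
At index 2 the value is 3.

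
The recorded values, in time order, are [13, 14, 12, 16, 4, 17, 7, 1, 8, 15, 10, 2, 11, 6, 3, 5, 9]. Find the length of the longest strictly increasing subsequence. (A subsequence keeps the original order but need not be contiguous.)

5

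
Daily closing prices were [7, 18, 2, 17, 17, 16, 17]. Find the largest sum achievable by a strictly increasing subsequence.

40

Let S[i] be the best sum of a strictly increasing subsequence ending at i:
i:      1  2  3  4  5  6  7
a[i]:   7 18  2 17 17 16 17
S:      7 25  2 24 24 23 40
Maximum is 40 (e.g. 7 + 16 + 17).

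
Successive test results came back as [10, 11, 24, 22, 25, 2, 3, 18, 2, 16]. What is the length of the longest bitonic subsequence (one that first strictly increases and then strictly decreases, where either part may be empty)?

6

inc[i] = longest strictly increasing subsequence ending at i; dec[i] = longest strictly decreasing subsequence starting at i:
i:      1  2  3  4  5  6  7  8  9 10
a[i]:  10 11 24 22 25  2  3 18  2 16
inc:    1  2  3  3  4  1  2  3  1  3
dec:    3  3  4  3  3  1  2  2  1  1
Best peak at i=3 (value 24): inc=3, dec=4, length 3+4−1 = 6.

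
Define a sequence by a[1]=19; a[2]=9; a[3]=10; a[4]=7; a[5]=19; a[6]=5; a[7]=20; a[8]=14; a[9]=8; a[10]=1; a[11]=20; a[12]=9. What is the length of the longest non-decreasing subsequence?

5

Let dp[i] be the length of the longest such subsequence ending at index i:
i:      1  2  3  4  5  6  7  8  9 10 11 12
a[i]:  19  9 10  7 19  5 20 14  8  1 20  9
dp:     1  1  2  1  3  1  4  3  2  1  5  3
Maximum dp value is 5.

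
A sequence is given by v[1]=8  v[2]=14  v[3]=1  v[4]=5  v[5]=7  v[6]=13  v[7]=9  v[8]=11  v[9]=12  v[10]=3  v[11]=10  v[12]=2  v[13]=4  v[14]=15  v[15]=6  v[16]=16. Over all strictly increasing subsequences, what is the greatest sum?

76

Let S[i] be the best sum of a strictly increasing subsequence ending at i:
i:      1  2  3  4  5  6  7  8  9 10 11 12 13 14 15 16
v[i]:   8 14  1  5  7 13  9 11 12  3 10  2  4 15  6 16
S:      8 22  1  6 13 26 22 33 45  4 32  3  8 60 14 76
Maximum is 76 (e.g. 1 + 5 + 7 + 9 + 11 + 12 + 15 + 16).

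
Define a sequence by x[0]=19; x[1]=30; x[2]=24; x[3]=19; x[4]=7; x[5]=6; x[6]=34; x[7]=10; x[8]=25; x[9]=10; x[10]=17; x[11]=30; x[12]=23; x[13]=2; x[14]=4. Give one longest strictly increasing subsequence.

Patience tails give the LIS length; then backtrack through the dp parents:
19 → extends → [19]
30 → extends → [19, 30]
24 → replaces 30 → [19, 24]
19 → already a tail → [19, 24]
7 → replaces 19 → [7, 24]
6 → replaces 7 → [6, 24]
34 → extends → [6, 24, 34]
10 → replaces 24 → [6, 10, 34]
25 → replaces 34 → [6, 10, 25]
10 → already a tail → [6, 10, 25]
17 → replaces 25 → [6, 10, 17]
30 → extends → [6, 10, 17, 30]
23 → replaces 30 → [6, 10, 17, 23]
2 → replaces 6 → [2, 10, 17, 23]
4 → replaces 10 → [2, 4, 17, 23]
Length 4; one witness is 19, 24, 25, 30.

19, 24, 25, 30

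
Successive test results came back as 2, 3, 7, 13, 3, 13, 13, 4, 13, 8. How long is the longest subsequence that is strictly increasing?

4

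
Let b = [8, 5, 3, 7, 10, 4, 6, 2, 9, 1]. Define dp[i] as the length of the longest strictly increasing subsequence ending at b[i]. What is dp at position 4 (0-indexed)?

dp[i] = 1 + max{dp[j] : j<i, b[j]<b[i]} (or 1 if no such j):
i:      0  1  2  3  4  5  6  7  8  9
b[i]:   8  5  3  7 10  4  6  2  9  1
dp:     1  1  1  2  3  2  3  1  4  1
At index 4 the value is 3.

3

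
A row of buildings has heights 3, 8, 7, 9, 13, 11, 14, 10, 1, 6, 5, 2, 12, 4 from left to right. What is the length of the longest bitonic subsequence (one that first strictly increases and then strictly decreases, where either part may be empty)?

9

inc[i] = longest strictly increasing subsequence ending at i; dec[i] = longest strictly decreasing subsequence starting at i:
i:      1  2  3  4  5  6  7  8  9 10 11 12 13 14
a[i]:   3  8  7  9 13 11 14 10  1  6  5  2 12  4
inc:    1  2  2  3  4  4  5  4  1  2  2  2  5  3
dec:    2  5  4  4  6  5  5  4  1  3  2  1  2  1
Best peak at i=5 (value 13): inc=4, dec=6, length 4+6−1 = 9.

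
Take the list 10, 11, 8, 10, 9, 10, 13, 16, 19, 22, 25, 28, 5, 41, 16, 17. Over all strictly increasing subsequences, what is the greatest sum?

Let S[i] be the best sum of a strictly increasing subsequence ending at i:
i:       1   2   3   4   5   6   7   8   9  10  11  12  13  14  15  16
a[i]:   10  11   8  10   9  10  13  16  19  22  25  28   5  41  16  17
S:      10  21   8  18  17  27  40  56  75  97 122 150   5 191  56  73
Maximum is 191 (e.g. 8 + 9 + 10 + 13 + 16 + 19 + 22 + 25 + 28 + 41).

191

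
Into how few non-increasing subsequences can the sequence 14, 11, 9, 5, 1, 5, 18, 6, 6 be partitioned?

3

Place each on the leftmost legal pile:
14 → new pile 1 (tops now [14])
11 → pile 1 (tops now [11])
9 → pile 1 (tops now [9])
5 → pile 1 (tops now [5])
1 → pile 1 (tops now [1])
5 → new pile 2 (tops now [1, 5])
18 → new pile 3 (tops now [1, 5, 18])
6 → pile 3 (tops now [1, 5, 6])
6 → pile 3 (tops now [1, 5, 6])
Three piles.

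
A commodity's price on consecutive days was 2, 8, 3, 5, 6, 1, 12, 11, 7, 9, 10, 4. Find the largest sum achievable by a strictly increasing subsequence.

42

Let S[i] be the best sum of a strictly increasing subsequence ending at i:
i:      1  2  3  4  5  6  7  8  9 10 11 12
a[i]:   2  8  3  5  6  1 12 11  7  9 10  4
S:      2 10  5 10 16  1 28 27 23 32 42  9
Maximum is 42 (e.g. 2 + 3 + 5 + 6 + 7 + 9 + 10).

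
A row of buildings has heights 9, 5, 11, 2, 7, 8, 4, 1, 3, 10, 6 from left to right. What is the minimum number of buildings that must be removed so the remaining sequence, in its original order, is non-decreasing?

7

Fewest deletions = n − (longest non-decreasing subsequence).
i:      1  2  3  4  5  6  7  8  9 10 11
a[i]:   9  5 11  2  7  8  4  1  3 10  6
dp:     1  1  2  1  2  3  2  1  2  4  3
max dp = 4, so deletions = 11 − 4 = 7.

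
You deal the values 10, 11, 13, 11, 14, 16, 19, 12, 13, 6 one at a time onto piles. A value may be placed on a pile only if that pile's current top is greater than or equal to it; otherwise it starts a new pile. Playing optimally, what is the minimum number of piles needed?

6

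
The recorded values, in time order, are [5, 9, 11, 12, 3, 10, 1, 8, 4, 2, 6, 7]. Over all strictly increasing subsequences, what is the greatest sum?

37

Let S[i] be the best sum of a strictly increasing subsequence ending at i:
i:      1  2  3  4  5  6  7  8  9 10 11 12
a[i]:   5  9 11 12  3 10  1  8  4  2  6  7
S:      5 14 25 37  3 24  1 13  7  3 13 20
Maximum is 37 (e.g. 5 + 9 + 11 + 12).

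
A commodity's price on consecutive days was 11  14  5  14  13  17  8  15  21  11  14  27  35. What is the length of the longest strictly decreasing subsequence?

3

Negate each value so 'decreasing' becomes 'increasing', then run patience tails on the negated sequence:
-11 → extends → [-11]
-14 → replaces -11 → [-14]
-5 → extends → [-14, -5]
-14 → already a tail → [-14, -5]
-13 → replaces -5 → [-14, -13]
-17 → replaces -14 → [-17, -13]
-8 → extends → [-17, -13, -8]
-15 → replaces -13 → [-17, -15, -8]
-21 → replaces -17 → [-21, -15, -8]
-11 → replaces -8 → [-21, -15, -11]
-14 → replaces -11 → [-21, -15, -14]
-27 → replaces -21 → [-27, -15, -14]
-35 → replaces -27 → [-35, -15, -14]
Three tails, so the longest strictly decreasing subsequence of the original has length 3.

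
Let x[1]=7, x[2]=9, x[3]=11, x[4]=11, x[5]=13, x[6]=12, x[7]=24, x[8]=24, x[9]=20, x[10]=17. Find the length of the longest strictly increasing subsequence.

Let dp[i] be the length of the longest such subsequence ending at index i:
i:      1  2  3  4  5  6  7  8  9 10
x[i]:   7  9 11 11 13 12 24 24 20 17
dp:     1  2  3  3  4  4  5  5  5  5
Maximum dp value is 5.

5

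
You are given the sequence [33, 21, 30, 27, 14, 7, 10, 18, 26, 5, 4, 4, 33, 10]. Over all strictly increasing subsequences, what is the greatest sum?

94

Let S[i] be the best sum of a strictly increasing subsequence ending at i:
i:      1  2  3  4  5  6  7  8  9 10 11 12 13 14
a[i]:  33 21 30 27 14  7 10 18 26  5  4  4 33 10
S:     33 21 51 48 14  7 17 35 61  5  4  4 94 17
Maximum is 94 (e.g. 7 + 10 + 18 + 26 + 33).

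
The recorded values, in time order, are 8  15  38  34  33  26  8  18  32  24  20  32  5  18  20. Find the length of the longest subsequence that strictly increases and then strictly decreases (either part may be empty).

inc[i] = longest strictly increasing subsequence ending at i; dec[i] = longest strictly decreasing subsequence starting at i:
i:      1  2  3  4  5  6  7  8  9 10 11 12 13 14 15
a[i]:   8 15 38 34 33 26  8 18 32 24 20 32  5 18 20
inc:    1  2  3  3  3  3  1  3  4  4  4  5  1  3  4
dec:    2  3  7  6  5  4  2  2  4  3  2  2  1  1  1
Best peak at i=3 (value 38): inc=3, dec=7, length 3+7−1 = 9.

9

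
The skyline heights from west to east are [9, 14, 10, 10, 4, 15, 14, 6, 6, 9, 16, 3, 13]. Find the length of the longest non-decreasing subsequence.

5

Track the smallest tail for each achievable length (allowing ties):
9 → extends → [9]
14 → extends → [9, 14]
10 → replaces 14 → [9, 10]
10 → extends → [9, 10, 10]
4 → replaces 9 → [4, 10, 10]
15 → extends → [4, 10, 10, 15]
14 → replaces 15 → [4, 10, 10, 14]
6 → replaces 10 → [4, 6, 10, 14]
6 → replaces 10 → [4, 6, 6, 14]
9 → replaces 14 → [4, 6, 6, 9]
16 → extends → [4, 6, 6, 9, 16]
3 → replaces 4 → [3, 6, 6, 9, 16]
13 → replaces 16 → [3, 6, 6, 9, 13]
Five tails, so the longest non-decreasing subsequence has length 5 (e.g. 9, 10, 10, 15, 16).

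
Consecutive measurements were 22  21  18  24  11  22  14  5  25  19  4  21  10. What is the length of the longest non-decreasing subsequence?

Track the smallest tail for each achievable length (allowing ties):
22 → extends → [22]
21 → replaces 22 → [21]
18 → replaces 21 → [18]
24 → extends → [18, 24]
11 → replaces 18 → [11, 24]
22 → replaces 24 → [11, 22]
14 → replaces 22 → [11, 14]
5 → replaces 11 → [5, 14]
25 → extends → [5, 14, 25]
19 → replaces 25 → [5, 14, 19]
4 → replaces 5 → [4, 14, 19]
21 → extends → [4, 14, 19, 21]
10 → replaces 14 → [4, 10, 19, 21]
Four tails, so the longest non-decreasing subsequence has length 4 (e.g. 11, 14, 19, 21).

4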